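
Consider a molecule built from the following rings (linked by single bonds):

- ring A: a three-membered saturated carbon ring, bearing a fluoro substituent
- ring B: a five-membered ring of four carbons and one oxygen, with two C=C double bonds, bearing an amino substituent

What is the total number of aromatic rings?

Ring A has only sp³ atoms, so it is not fully conjugated — not aromatic (cyclopropane).
Ring B is fully conjugated (every ring atom contributes a p orbital); 2 ring double bonds (4 π electrons) plus a heteroatom lone pair (2) give 6 π electrons. 6 = 4(1)+2, so ring B is aromatic (furan).
Aromatic: B. Total: 1.

1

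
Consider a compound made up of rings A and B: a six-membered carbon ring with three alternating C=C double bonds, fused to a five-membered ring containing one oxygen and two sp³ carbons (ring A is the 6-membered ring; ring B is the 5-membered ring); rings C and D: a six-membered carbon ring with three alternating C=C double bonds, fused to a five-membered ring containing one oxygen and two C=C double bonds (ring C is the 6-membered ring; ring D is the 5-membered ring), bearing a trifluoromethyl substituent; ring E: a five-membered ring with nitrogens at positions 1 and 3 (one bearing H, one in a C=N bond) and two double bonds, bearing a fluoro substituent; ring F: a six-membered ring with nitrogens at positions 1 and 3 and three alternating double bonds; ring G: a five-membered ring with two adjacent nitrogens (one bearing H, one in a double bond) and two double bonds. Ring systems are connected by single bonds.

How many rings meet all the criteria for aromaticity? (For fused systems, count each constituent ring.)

Ring A has a continuous p-orbital overlap around the ring; 3 ring double bonds give 6 π electrons. That satisfies 4n+2 with n=1, so ring A is aromatic (benzene ring).
Ring B has two sp³ carbons, so it is not fully conjugated — not aromatic (oxolane ring).
Rings C and D form a fused bicyclic system (with one oxygen) with 9 sp² atoms and 10 π electrons from ring double bonds plus a heteroatom lone pair. 10 = 4(2)+2, so the system is aromatic and both rings count as aromatic (benzofuran).
Ring E is planar and fully conjugated; 2 ring double bonds (4 π electrons) plus a heteroatom lone pair (2) give 6 π electrons. That satisfies 4n+2 with n=1, so ring E is aromatic (imidazole).
Ring F has a continuous p-orbital overlap around the ring; 3 ring double bonds give 6 π electrons. Since 6 = 4n+2 (n=1), ring F is aromatic (pyrimidine).
Ring G is fully conjugated (every ring atom contributes a p orbital); 2 ring double bonds (4 π electrons) plus a heteroatom lone pair (2) give 6 π electrons. 6 = 4(1)+2, so ring G is aromatic (pyrazole).
Aromatic: A, C, D, E, F, G. Total: 6.

6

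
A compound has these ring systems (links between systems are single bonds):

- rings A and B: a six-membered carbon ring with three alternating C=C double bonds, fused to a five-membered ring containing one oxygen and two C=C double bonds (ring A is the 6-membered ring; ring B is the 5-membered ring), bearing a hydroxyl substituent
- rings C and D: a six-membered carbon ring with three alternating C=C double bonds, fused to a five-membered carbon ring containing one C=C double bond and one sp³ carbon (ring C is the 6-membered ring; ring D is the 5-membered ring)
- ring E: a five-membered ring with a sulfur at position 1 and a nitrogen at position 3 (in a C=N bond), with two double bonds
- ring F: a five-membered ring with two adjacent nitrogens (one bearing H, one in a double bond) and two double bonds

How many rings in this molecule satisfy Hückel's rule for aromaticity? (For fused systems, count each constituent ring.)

Rings A and B form a fused bicyclic system (with one oxygen) with 9 sp² atoms and 10 π electrons from ring double bonds plus a heteroatom lone pair. 10 = 4(2)+2, so the system is aromatic and both rings count as aromatic (benzofuran).
Ring C is fully conjugated (every ring atom contributes a p orbital); 3 ring double bonds give 6 π electrons. 6 = 4(1)+2, so ring C is aromatic (benzene ring).
Ring D has one sp³ carbon, so it is not fully conjugated — not aromatic (cyclopentene ring).
Ring E has a continuous p-orbital overlap around the ring; 2 ring double bonds (4 π electrons) plus a heteroatom lone pair (2) give 6 π electrons. Since 6 = 4n+2 (n=1), ring E is aromatic (thiazole).
Ring F has a continuous p-orbital overlap around the ring; 2 ring double bonds (4 π electrons) plus a heteroatom lone pair (2) give 6 π electrons. That satisfies 4n+2 with n=1, so ring F is aromatic (pyrazole).
Aromatic: A, B, C, E, F. Total: 5.

5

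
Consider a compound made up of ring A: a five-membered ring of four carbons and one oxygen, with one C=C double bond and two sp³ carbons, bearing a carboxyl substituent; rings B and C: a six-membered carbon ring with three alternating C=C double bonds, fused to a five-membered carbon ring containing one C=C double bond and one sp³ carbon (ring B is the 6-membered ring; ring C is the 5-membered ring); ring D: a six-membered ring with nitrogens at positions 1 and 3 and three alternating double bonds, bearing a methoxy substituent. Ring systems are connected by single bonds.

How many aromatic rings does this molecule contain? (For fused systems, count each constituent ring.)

Ring A has two sp³ carbons, so it is not fully conjugated — not aromatic (2,3-dihydrofuran).
Ring B is fully conjugated (every ring atom contributes a p orbital); 3 ring double bonds give 6 π electrons. 6 = 4(1)+2, so ring B is aromatic (benzene ring).
Ring C has one sp³ carbon, so it is not fully conjugated — not aromatic (cyclopentene ring).
Ring D is planar and fully conjugated; 3 ring double bonds give 6 π electrons. Since 6 = 4n+2 (n=1), ring D is aromatic (pyrimidine).
Aromatic: B, D. Total: 2.

2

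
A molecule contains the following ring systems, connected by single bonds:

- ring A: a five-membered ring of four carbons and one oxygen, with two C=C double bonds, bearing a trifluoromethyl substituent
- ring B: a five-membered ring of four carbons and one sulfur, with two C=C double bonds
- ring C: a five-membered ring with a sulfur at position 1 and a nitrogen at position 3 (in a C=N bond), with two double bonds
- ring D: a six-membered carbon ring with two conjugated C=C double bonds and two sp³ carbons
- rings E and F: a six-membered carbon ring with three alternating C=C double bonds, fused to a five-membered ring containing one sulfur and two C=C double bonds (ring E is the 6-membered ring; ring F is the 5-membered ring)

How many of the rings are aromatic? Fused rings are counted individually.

5

Ring A is fully conjugated (every ring atom contributes a p orbital); 2 ring double bonds (4 π electrons) plus a heteroatom lone pair (2) give 6 π electrons. Since 6 = 4n+2 (n=1), ring A is aromatic (furan).
Ring B is fully conjugated (every ring atom contributes a p orbital); 2 ring double bonds (4 π electrons) plus a heteroatom lone pair (2) give 6 π electrons. 6 = 4(1)+2, so ring B is aromatic (thiophene).
Ring C has a continuous p-orbital overlap around the ring; 2 ring double bonds (4 π electrons) plus a heteroatom lone pair (2) give 6 π electrons. Since 6 = 4n+2 (n=1), ring C is aromatic (thiazole).
Ring D has two sp³ carbons, so it is not fully conjugated — not aromatic (1,3-cyclohexadiene).
Rings E and F form a fused bicyclic system (with one sulfur) with 9 sp² atoms and 10 π electrons from ring double bonds plus a heteroatom lone pair. 10 = 4(2)+2, so the system is aromatic and both rings count as aromatic (benzothiophene).
Aromatic: A, B, C, E, F. Total: 5.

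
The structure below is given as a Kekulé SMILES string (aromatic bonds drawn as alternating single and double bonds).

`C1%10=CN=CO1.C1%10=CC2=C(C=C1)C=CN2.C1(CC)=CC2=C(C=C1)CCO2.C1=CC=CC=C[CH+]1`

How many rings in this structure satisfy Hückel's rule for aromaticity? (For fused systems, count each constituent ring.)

The SMILES encodes a five-membered ring with an oxygen at position 1 and a nitrogen at position 3 (in a C=N bond), with two double bonds; a six-membered carbon ring with three alternating C=C double bonds, fused to a five-membered ring containing one N–H nitrogen and two C=C double bonds; a six-membered carbon ring with three alternating C=C double bonds, fused to a five-membered ring containing one oxygen and two sp³ carbons; a seven-membered all-carbon ring bearing a positive charge on one carbon, with three C=C double bonds.
The 5-membered ring with one oxygen and one =N– has a continuous p-orbital overlap around the ring; 2 ring double bonds (4 π electrons) plus a heteroatom lone pair (2) give 6 π electrons. Since 6 = 4n+2 (n=1), it is aromatic (oxazole).
The fused 6/5-membered bicyclic (with one N–H) is a single π system with 9 sp² atoms and 10 π electrons from ring double bonds plus a heteroatom lone pair. 10 = 4(2)+2, so the system is aromatic and both rings count as aromatic (indole).
The 6-membered ring is planar and fully conjugated; 3 ring double bonds give 6 π electrons. Since 6 = 4n+2 (n=1), it is aromatic (benzene ring).
The 5-membered ring with one oxygen has two sp³ carbons, so it is not fully conjugated — not aromatic (oxolane ring).
The 7-membered ring is planar and fully conjugated; 3 ring double bonds (6 π electrons) plus the carbocation's empty p orbital (0, but keeps the ring conjugated) give 6 π electrons. Since 6 = 4n+2 (n=1), it is aromatic (tropylium cation).
5 of the 6 rings are aromatic. Total: 5.

5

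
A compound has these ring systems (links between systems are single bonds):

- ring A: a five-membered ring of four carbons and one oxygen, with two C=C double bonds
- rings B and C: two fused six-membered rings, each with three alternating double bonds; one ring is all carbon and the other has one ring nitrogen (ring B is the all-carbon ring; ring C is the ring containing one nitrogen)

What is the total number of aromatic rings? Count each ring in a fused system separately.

3

Ring A has a continuous p-orbital overlap around the ring; 2 ring double bonds (4 π electrons) plus a heteroatom lone pair (2) give 6 π electrons. 6 = 4(1)+2, so ring A is aromatic (furan).
Rings B and C form a fused bicyclic system (with one nitrogen) with 10 sp² atoms and 10 π electrons from ring double bonds. 10 = 4(2)+2, so the system is aromatic and both rings count as aromatic (quinoline).
Aromatic: A, B, C. Total: 3.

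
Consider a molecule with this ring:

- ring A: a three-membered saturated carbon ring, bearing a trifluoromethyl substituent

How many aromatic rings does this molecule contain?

Ring A has only sp³ atoms, so it is not fully conjugated — not aromatic (cyclopropane).

0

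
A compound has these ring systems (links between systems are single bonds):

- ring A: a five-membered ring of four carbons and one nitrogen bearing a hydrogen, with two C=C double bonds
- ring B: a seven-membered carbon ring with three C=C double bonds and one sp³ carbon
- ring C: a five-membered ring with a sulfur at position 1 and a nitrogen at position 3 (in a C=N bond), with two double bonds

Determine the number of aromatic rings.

Ring A is planar and fully conjugated; 2 ring double bonds (4 π electrons) plus a heteroatom lone pair (2) give 6 π electrons. Since 6 = 4n+2 (n=1), ring A is aromatic (pyrrole).
Ring B has one sp³ carbon, so it is not fully conjugated — not aromatic (cycloheptatriene).
Ring C is planar and fully conjugated; 2 ring double bonds (4 π electrons) plus a heteroatom lone pair (2) give 6 π electrons. That satisfies 4n+2 with n=1, so ring C is aromatic (thiazole).
Aromatic: A, C. Total: 2.

2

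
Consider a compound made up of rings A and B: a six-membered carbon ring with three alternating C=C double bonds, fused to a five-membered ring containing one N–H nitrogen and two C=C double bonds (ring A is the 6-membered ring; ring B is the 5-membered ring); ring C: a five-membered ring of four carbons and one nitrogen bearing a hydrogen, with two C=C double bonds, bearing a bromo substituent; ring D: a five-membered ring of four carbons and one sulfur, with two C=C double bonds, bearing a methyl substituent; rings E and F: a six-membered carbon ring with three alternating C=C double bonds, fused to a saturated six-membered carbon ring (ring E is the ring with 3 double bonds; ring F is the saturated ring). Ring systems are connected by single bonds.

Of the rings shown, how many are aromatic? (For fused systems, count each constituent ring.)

Rings A and B form a fused bicyclic system (with one N–H) with 9 sp² atoms and 10 π electrons from ring double bonds plus a heteroatom lone pair. 10 = 4(2)+2, so the system is aromatic and both rings count as aromatic (indole).
Ring C is fully conjugated (every ring atom contributes a p orbital); 2 ring double bonds (4 π electrons) plus a heteroatom lone pair (2) give 6 π electrons. Since 6 = 4n+2 (n=1), ring C is aromatic (pyrrole).
Ring D is fully conjugated (every ring atom contributes a p orbital); 2 ring double bonds (4 π electrons) plus a heteroatom lone pair (2) give 6 π electrons. Since 6 = 4n+2 (n=1), ring D is aromatic (thiophene).
Ring E has a continuous p-orbital overlap around the ring; 3 ring double bonds give 6 π electrons. Since 6 = 4n+2 (n=1), ring E is aromatic (benzene ring).
Ring F has four sp³ carbons, so it is not fully conjugated — not aromatic (cyclohexane ring).
Aromatic: A, B, C, D, E. Total: 5.

5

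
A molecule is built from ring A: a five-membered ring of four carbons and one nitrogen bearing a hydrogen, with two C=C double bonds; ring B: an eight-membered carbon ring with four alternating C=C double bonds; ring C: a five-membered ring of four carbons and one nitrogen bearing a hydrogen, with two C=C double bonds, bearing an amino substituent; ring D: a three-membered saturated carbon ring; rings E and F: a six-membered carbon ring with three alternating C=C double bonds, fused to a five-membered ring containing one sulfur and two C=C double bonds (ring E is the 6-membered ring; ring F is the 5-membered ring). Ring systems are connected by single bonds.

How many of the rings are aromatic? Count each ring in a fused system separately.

4

Ring A is planar and fully conjugated; 2 ring double bonds (4 π electrons) plus a heteroatom lone pair (2) give 6 π electrons. Since 6 = 4n+2 (n=1), ring A is aromatic (pyrrole).
Ring B has only sp² ring atoms; a planar conformation would have a fully conjugated π system of 8 electrons. But 8 = 4(2), which is 4n not 4n+2, so ring B is not aromatic (cyclooctatetraene) — cyclooctatetraene distorts into a non-planar tub to avoid antiaromaticity.
Ring C is planar and fully conjugated; 2 ring double bonds (4 π electrons) plus a heteroatom lone pair (2) give 6 π electrons. 6 = 4(1)+2, so ring C is aromatic (pyrrole).
Ring D has only sp³ atoms, so it is not fully conjugated — not aromatic (cyclopropane).
Rings E and F form a fused bicyclic system (with one sulfur) with 9 sp² atoms and 10 π electrons from ring double bonds plus a heteroatom lone pair. 10 = 4(2)+2, so the system is aromatic and both rings count as aromatic (benzothiophene).
Aromatic: A, C, E, F. Total: 4.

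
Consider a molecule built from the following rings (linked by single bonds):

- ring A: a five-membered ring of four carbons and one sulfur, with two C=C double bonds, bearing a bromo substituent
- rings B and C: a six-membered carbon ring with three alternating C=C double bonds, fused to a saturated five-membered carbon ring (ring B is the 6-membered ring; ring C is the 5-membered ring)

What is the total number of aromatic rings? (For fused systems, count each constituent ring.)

Ring A is planar and fully conjugated; 2 ring double bonds (4 π electrons) plus a heteroatom lone pair (2) give 6 π electrons. 6 = 4(1)+2, so ring A is aromatic (thiophene).
Ring B is planar and fully conjugated; 3 ring double bonds give 6 π electrons. Since 6 = 4n+2 (n=1), ring B is aromatic (benzene ring).
Ring C has three sp³ carbons, so it is not fully conjugated — not aromatic (cyclopentane ring).
Aromatic: A, B. Total: 2.

2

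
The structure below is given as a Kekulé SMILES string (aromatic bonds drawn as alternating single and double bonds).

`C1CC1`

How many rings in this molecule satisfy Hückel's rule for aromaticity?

The SMILES encodes a three-membered saturated carbon ring.
The 3-membered ring has only sp³ atoms, so it is not fully conjugated — not aromatic (cyclopropane).

0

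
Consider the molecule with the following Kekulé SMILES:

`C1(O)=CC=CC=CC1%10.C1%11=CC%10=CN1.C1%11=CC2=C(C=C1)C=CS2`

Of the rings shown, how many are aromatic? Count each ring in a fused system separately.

The SMILES encodes a seven-membered carbon ring with three C=C double bonds and one sp³ carbon; a five-membered ring of four carbons and one nitrogen bearing a hydrogen, with two C=C double bonds; a six-membered carbon ring with three alternating C=C double bonds, fused to a five-membered ring containing one sulfur and two C=C double bonds.
The 7-membered ring has one sp³ carbon, so it is not fully conjugated — not aromatic (cycloheptatriene).
The 5-membered ring with one N–H is fully conjugated (every ring atom contributes a p orbital); 2 ring double bonds (4 π electrons) plus a heteroatom lone pair (2) give 6 π electrons. Since 6 = 4n+2 (n=1), it is aromatic (pyrrole).
The fused 6/5-membered bicyclic (with one sulfur) is a single π system with 9 sp² atoms and 10 π electrons from ring double bonds plus a heteroatom lone pair. 10 = 4(2)+2, so the system is aromatic and both rings count as aromatic (benzothiophene).
3 of the 4 rings are aromatic. Total: 3.

3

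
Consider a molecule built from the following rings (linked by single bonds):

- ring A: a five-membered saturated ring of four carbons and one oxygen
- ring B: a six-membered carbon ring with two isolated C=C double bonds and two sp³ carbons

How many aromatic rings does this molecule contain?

Ring A has only sp³ atoms, so it is not fully conjugated — not aromatic (tetrahydrofuran).
Ring B has two sp³ carbons, so it is not fully conjugated — not aromatic (1,4-cyclohexadiene).
No ring is aromatic. Total: 0.

0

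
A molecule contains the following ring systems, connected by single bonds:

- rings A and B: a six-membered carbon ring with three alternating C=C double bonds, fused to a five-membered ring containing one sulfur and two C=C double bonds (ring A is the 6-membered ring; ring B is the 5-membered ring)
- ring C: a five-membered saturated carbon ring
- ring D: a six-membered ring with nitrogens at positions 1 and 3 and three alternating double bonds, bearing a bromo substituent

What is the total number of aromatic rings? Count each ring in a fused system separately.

3

Rings A and B form a fused bicyclic system (with one sulfur) with 9 sp² atoms and 10 π electrons from ring double bonds plus a heteroatom lone pair. 10 = 4(2)+2, so the system is aromatic and both rings count as aromatic (benzothiophene).
Ring C has only sp³ atoms, so it is not fully conjugated — not aromatic (cyclopentane).
Ring D is planar and fully conjugated; 3 ring double bonds give 6 π electrons. That satisfies 4n+2 with n=1, so ring D is aromatic (pyrimidine).
Aromatic: A, B, D. Total: 3.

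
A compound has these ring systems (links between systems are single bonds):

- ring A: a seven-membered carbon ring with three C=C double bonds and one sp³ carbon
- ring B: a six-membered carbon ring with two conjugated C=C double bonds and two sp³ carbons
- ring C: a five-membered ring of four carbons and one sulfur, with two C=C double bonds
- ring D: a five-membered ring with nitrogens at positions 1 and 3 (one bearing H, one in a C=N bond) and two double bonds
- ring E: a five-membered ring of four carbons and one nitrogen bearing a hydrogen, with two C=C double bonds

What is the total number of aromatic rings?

Ring A has one sp³ carbon, so it is not fully conjugated — not aromatic (cycloheptatriene).
Ring B has two sp³ carbons, so it is not fully conjugated — not aromatic (1,3-cyclohexadiene).
Ring C is fully conjugated (every ring atom contributes a p orbital); 2 ring double bonds (4 π electrons) plus a heteroatom lone pair (2) give 6 π electrons. 6 = 4(1)+2, so ring C is aromatic (thiophene).
Ring D is fully conjugated (every ring atom contributes a p orbital); 2 ring double bonds (4 π electrons) plus a heteroatom lone pair (2) give 6 π electrons. That satisfies 4n+2 with n=1, so ring D is aromatic (imidazole).
Ring E has a continuous p-orbital overlap around the ring; 2 ring double bonds (4 π electrons) plus a heteroatom lone pair (2) give 6 π electrons. 6 = 4(1)+2, so ring E is aromatic (pyrrole).
Aromatic: C, D, E. Total: 3.

3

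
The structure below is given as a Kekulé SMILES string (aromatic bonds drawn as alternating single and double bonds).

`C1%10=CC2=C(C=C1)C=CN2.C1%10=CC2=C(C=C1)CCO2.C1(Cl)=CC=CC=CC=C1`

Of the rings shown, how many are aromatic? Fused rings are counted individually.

3

The SMILES encodes a six-membered carbon ring with three alternating C=C double bonds, fused to a five-membered ring containing one N–H nitrogen and two C=C double bonds; a six-membered carbon ring with three alternating C=C double bonds, fused to a five-membered ring containing one oxygen and two sp³ carbons; an eight-membered carbon ring with four alternating C=C double bonds.
The fused 6/5-membered bicyclic (with one N–H) is a single π system with 9 sp² atoms and 10 π electrons from ring double bonds plus a heteroatom lone pair. 10 = 4(2)+2, so the system is aromatic and both rings count as aromatic (indole).
The 6-membered ring is fully conjugated (every ring atom contributes a p orbital); 3 ring double bonds give 6 π electrons. That satisfies 4n+2 with n=1, so it is aromatic (benzene ring).
The 5-membered ring with one oxygen has two sp³ carbons, so it is not fully conjugated — not aromatic (oxolane ring).
The 8-membered ring has only sp² ring atoms; a planar conformation would have a fully conjugated π system of 8 electrons. But 8 = 4(2), which is 4n not 4n+2, so it is not aromatic (cyclooctatetraene) — cyclooctatetraene distorts into a non-planar tub to avoid antiaromaticity.
3 of the 5 rings are aromatic. Total: 3.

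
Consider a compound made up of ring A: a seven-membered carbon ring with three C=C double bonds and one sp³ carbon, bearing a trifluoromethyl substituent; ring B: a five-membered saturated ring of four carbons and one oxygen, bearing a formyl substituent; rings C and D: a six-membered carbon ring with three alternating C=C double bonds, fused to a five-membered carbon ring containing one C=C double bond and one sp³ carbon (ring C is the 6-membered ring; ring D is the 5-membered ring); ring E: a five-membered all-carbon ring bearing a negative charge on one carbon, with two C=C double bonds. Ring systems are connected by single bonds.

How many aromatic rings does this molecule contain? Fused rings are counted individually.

2

Ring A has one sp³ carbon, so it is not fully conjugated — not aromatic (cycloheptatriene).
Ring B has only sp³ atoms, so it is not fully conjugated — not aromatic (tetrahydrofuran).
Ring C is planar and fully conjugated; 3 ring double bonds give 6 π electrons. 6 = 4(1)+2, so ring C is aromatic (benzene ring).
Ring D has one sp³ carbon, so it is not fully conjugated — not aromatic (cyclopentene ring).
Ring E has a continuous p-orbital overlap around the ring; 2 ring double bonds (4 π electrons) plus the carbanion lone pair (2) give 6 π electrons. That satisfies 4n+2 with n=1, so ring E is aromatic (cyclopentadienyl anion).
Aromatic: C, E. Total: 2.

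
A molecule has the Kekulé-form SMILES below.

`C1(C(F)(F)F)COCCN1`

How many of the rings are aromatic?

0

The SMILES encodes a six-membered saturated ring with an oxygen and an N–H nitrogen at positions 1 and 4.
The 6-membered ring with one oxygen and one N–H (1,4) has only sp³ atoms, so it is not fully conjugated — not aromatic (morpholine).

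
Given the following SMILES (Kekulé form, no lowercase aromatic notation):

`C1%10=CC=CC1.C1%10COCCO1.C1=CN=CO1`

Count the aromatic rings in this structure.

The SMILES encodes a five-membered carbon ring with two conjugated C=C double bonds and one sp³ carbon; a six-membered saturated ring with oxygens at positions 1 and 4; a five-membered ring with an oxygen at position 1 and a nitrogen at position 3 (in a C=N bond), with two double bonds.
The 5-membered ring has one sp³ carbon, so it is not fully conjugated — not aromatic (cyclopentadiene).
The 6-membered ring with two oxygens (1,4) has only sp³ atoms, so it is not fully conjugated — not aromatic (1,4-dioxane).
The 5-membered ring with one oxygen and one =N– is planar and fully conjugated; 2 ring double bonds (4 π electrons) plus a heteroatom lone pair (2) give 6 π electrons. 6 = 4(1)+2, so it is aromatic (oxazole).
1 of the 3 rings is aromatic. Total: 1.

1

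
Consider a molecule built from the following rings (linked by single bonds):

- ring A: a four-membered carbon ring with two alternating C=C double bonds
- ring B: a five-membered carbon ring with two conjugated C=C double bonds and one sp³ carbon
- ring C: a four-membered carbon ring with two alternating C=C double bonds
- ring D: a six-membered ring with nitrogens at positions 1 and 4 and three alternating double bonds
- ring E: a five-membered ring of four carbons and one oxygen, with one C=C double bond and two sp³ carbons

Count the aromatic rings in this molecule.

1

Ring A has only sp² ring atoms; a planar conformation would have a fully conjugated π system of 4 electrons. But 4 = 4(1), which is 4n not 4n+2, so ring A is not aromatic (cyclobutadiene) — cyclobutadiene is antiaromatic and distorts to a rectangle.
Ring B has one sp³ carbon, so it is not fully conjugated — not aromatic (cyclopentadiene).
Ring C has only sp² ring atoms; a planar conformation would have a fully conjugated π system of 4 electrons. But 4 = 4(1), which is 4n not 4n+2, so ring C is not aromatic (cyclobutadiene) — cyclobutadiene is antiaromatic and distorts to a rectangle.
Ring D is planar and fully conjugated; 3 ring double bonds give 6 π electrons. Since 6 = 4n+2 (n=1), ring D is aromatic (pyrazine).
Ring E has two sp³ carbons, so it is not fully conjugated — not aromatic (2,3-dihydrofuran).
Aromatic: D. Total: 1.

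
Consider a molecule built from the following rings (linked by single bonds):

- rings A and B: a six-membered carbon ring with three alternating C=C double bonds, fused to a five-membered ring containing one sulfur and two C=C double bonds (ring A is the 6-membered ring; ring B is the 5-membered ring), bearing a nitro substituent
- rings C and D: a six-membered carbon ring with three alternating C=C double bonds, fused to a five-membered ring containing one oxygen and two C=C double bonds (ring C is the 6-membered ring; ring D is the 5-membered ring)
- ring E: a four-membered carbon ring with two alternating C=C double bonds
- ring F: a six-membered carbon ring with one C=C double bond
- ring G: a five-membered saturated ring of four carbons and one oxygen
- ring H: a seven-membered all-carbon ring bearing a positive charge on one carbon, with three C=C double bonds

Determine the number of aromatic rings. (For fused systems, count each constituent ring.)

5

Rings A and B form a fused bicyclic system (with one sulfur) with 9 sp² atoms and 10 π electrons from ring double bonds plus a heteroatom lone pair. 10 = 4(2)+2, so the system is aromatic and both rings count as aromatic (benzothiophene).
Rings C and D form a fused bicyclic system (with one oxygen) with 9 sp² atoms and 10 π electrons from ring double bonds plus a heteroatom lone pair. 10 = 4(2)+2, so the system is aromatic and both rings count as aromatic (benzofuran).
Ring E has only sp² ring atoms; a planar conformation would have a fully conjugated π system of 4 electrons. But 4 = 4(1), which is 4n not 4n+2, so ring E is not aromatic (cyclobutadiene) — cyclobutadiene is antiaromatic and distorts to a rectangle.
Ring F has four sp³ carbons, so it is not fully conjugated — not aromatic (cyclohexene).
Ring G has only sp³ atoms, so it is not fully conjugated — not aromatic (tetrahydrofuran).
Ring H is fully conjugated (every ring atom contributes a p orbital); 3 ring double bonds (6 π electrons) plus the carbocation's empty p orbital (0, but keeps the ring conjugated) give 6 π electrons. 6 = 4(1)+2, so ring H is aromatic (tropylium cation).
Aromatic: A, B, C, D, H. Total: 5.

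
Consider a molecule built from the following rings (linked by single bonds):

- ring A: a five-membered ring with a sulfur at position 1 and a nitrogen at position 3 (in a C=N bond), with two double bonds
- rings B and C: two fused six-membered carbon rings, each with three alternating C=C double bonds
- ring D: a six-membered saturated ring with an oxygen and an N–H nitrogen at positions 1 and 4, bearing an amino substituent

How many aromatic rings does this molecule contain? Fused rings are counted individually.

3

Ring A is planar and fully conjugated; 2 ring double bonds (4 π electrons) plus a heteroatom lone pair (2) give 6 π electrons. Since 6 = 4n+2 (n=1), ring A is aromatic (thiazole).
Rings B and C form a fused bicyclic system with 10 sp² atoms and 10 π electrons from ring double bonds. 10 = 4(2)+2, so the system is aromatic and both rings count as aromatic (naphthalene).
Ring D has only sp³ atoms, so it is not fully conjugated — not aromatic (morpholine).
Aromatic: A, B, C. Total: 3.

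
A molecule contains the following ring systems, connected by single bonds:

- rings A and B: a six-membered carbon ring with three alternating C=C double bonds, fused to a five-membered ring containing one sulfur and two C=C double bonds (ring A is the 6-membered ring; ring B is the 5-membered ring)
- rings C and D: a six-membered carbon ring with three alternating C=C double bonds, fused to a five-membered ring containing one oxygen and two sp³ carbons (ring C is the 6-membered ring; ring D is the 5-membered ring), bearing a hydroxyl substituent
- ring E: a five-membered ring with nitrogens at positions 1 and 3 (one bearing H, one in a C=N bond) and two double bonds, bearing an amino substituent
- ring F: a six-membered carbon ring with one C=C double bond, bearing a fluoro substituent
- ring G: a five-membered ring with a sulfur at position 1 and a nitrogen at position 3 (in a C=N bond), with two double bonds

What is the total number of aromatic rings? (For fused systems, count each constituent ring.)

Rings A and B form a fused bicyclic system (with one sulfur) with 9 sp² atoms and 10 π electrons from ring double bonds plus a heteroatom lone pair. 10 = 4(2)+2, so the system is aromatic and both rings count as aromatic (benzothiophene).
Ring C is planar and fully conjugated; 3 ring double bonds give 6 π electrons. 6 = 4(1)+2, so ring C is aromatic (benzene ring).
Ring D has two sp³ carbons, so it is not fully conjugated — not aromatic (oxolane ring).
Ring E is planar and fully conjugated; 2 ring double bonds (4 π electrons) plus a heteroatom lone pair (2) give 6 π electrons. 6 = 4(1)+2, so ring E is aromatic (imidazole).
Ring F has four sp³ carbons, so it is not fully conjugated — not aromatic (cyclohexene).
Ring G is fully conjugated (every ring atom contributes a p orbital); 2 ring double bonds (4 π electrons) plus a heteroatom lone pair (2) give 6 π electrons. 6 = 4(1)+2, so ring G is aromatic (thiazole).
Aromatic: A, B, C, E, G. Total: 5.

5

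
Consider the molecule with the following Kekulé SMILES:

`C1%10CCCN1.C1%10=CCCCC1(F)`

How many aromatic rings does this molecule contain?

The SMILES encodes a five-membered saturated ring of four carbons and one N–H nitrogen; a six-membered carbon ring with one C=C double bond.
The 5-membered ring with one N–H has only sp³ atoms, so it is not fully conjugated — not aromatic (pyrrolidine).
The 6-membered ring has four sp³ carbons, so it is not fully conjugated — not aromatic (cyclohexene).
None of the rings are aromatic. Total: 0.

0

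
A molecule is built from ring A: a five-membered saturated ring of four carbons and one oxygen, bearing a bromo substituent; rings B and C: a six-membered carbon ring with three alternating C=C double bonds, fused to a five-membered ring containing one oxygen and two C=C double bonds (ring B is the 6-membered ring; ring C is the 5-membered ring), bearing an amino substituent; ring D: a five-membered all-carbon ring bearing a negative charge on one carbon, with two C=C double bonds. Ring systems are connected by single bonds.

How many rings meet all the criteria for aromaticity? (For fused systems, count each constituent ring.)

3

Ring A has only sp³ atoms, so it is not fully conjugated — not aromatic (tetrahydrofuran).
Rings B and C form a fused bicyclic system (with one oxygen) with 9 sp² atoms and 10 π electrons from ring double bonds plus a heteroatom lone pair. 10 = 4(2)+2, so the system is aromatic and both rings count as aromatic (benzofuran).
Ring D is fully conjugated (every ring atom contributes a p orbital); 2 ring double bonds (4 π electrons) plus the carbanion lone pair (2) give 6 π electrons. 6 = 4(1)+2, so ring D is aromatic (cyclopentadienyl anion).
Aromatic: B, C, D. Total: 3.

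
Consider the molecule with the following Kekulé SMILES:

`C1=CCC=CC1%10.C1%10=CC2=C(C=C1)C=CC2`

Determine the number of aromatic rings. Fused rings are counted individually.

1

The SMILES encodes a six-membered carbon ring with two isolated C=C double bonds and two sp³ carbons; a six-membered carbon ring with three alternating C=C double bonds, fused to a five-membered carbon ring containing one C=C double bond and one sp³ carbon.
The 6-membered ring has two sp³ carbons, so it is not fully conjugated — not aromatic (1,4-cyclohexadiene).
The second 6-membered ring is planar and fully conjugated; 3 ring double bonds give 6 π electrons. 6 = 4(1)+2, so it is aromatic (benzene ring).
The 5-membered ring has one sp³ carbon, so it is not fully conjugated — not aromatic (cyclopentene ring).
1 of the 3 rings is aromatic. Total: 1.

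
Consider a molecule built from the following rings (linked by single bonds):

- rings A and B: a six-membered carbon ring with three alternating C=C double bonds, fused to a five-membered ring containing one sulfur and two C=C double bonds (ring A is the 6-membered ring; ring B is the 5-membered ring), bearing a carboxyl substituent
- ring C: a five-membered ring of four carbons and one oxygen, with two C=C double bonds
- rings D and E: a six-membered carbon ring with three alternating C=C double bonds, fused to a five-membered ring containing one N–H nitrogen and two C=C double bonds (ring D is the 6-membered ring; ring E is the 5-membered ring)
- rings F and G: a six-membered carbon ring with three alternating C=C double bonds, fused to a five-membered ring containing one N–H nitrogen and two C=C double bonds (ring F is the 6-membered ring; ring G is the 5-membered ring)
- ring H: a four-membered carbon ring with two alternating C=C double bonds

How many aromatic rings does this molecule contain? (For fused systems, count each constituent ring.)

Rings A and B form a fused bicyclic system (with one sulfur) with 9 sp² atoms and 10 π electrons from ring double bonds plus a heteroatom lone pair. 10 = 4(2)+2, so the system is aromatic and both rings count as aromatic (benzothiophene).
Ring C is fully conjugated (every ring atom contributes a p orbital); 2 ring double bonds (4 π electrons) plus a heteroatom lone pair (2) give 6 π electrons. Since 6 = 4n+2 (n=1), ring C is aromatic (furan).
Rings D and E form a fused bicyclic system (with one N–H) with 9 sp² atoms and 10 π electrons from ring double bonds plus a heteroatom lone pair. 10 = 4(2)+2, so the system is aromatic and both rings count as aromatic (indole).
Rings F and G form a fused bicyclic system (with one N–H) with 9 sp² atoms and 10 π electrons from ring double bonds plus a heteroatom lone pair. 10 = 4(2)+2, so the system is aromatic and both rings count as aromatic (indole).
Ring H has only sp² ring atoms; a planar conformation would have a fully conjugated π system of 4 electrons. But 4 = 4(1), which is 4n not 4n+2, so ring H is not aromatic (cyclobutadiene) — cyclobutadiene is antiaromatic and distorts to a rectangle.
Aromatic: A, B, C, D, E, F, G. Total: 7.

7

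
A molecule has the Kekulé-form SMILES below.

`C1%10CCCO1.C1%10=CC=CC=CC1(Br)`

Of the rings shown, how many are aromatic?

The SMILES encodes a five-membered saturated ring of four carbons and one oxygen; a seven-membered carbon ring with three C=C double bonds and one sp³ carbon.
The 5-membered ring with one oxygen has only sp³ atoms, so it is not fully conjugated — not aromatic (tetrahydrofuran).
The 7-membered ring has one sp³ carbon, so it is not fully conjugated — not aromatic (cycloheptatriene).
None of the rings are aromatic. Total: 0.

0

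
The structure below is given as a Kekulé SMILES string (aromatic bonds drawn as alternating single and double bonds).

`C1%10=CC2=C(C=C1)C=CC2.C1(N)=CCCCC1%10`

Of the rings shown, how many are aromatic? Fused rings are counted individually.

The SMILES encodes a six-membered carbon ring with three alternating C=C double bonds, fused to a five-membered carbon ring containing one C=C double bond and one sp³ carbon; a six-membered carbon ring with one C=C double bond.
The 6-membered ring has a continuous p-orbital overlap around the ring; 3 ring double bonds give 6 π electrons. Since 6 = 4n+2 (n=1), it is aromatic (benzene ring).
The 5-membered ring has one sp³ carbon, so it is not fully conjugated — not aromatic (cyclopentene ring).
The second 6-membered ring has four sp³ carbons, so it is not fully conjugated — not aromatic (cyclohexene).
1 of the 3 rings is aromatic. Total: 1.

1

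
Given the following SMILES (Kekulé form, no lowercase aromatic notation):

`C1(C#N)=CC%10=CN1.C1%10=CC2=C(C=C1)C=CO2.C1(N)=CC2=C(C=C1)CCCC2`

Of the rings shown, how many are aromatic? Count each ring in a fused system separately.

The SMILES encodes a five-membered ring of four carbons and one nitrogen bearing a hydrogen, with two C=C double bonds; a six-membered carbon ring with three alternating C=C double bonds, fused to a five-membered ring containing one oxygen and two C=C double bonds; a six-membered carbon ring with three alternating C=C double bonds, fused to a saturated six-membered carbon ring.
The 5-membered ring with one N–H has a continuous p-orbital overlap around the ring; 2 ring double bonds (4 π electrons) plus a heteroatom lone pair (2) give 6 π electrons. That satisfies 4n+2 with n=1, so it is aromatic (pyrrole).
The fused 6/5-membered bicyclic (with one oxygen) is a single π system with 9 sp² atoms and 10 π electrons from ring double bonds plus a heteroatom lone pair. 10 = 4(2)+2, so the system is aromatic and both rings count as aromatic (benzofuran).
The 6-membered ring is fully conjugated (every ring atom contributes a p orbital); 3 ring double bonds give 6 π electrons. Since 6 = 4n+2 (n=1), it is aromatic (benzene ring).
The second 6-membered ring has four sp³ carbons, so it is not fully conjugated — not aromatic (cyclohexane ring).
4 of the 5 rings are aromatic. Total: 4.

4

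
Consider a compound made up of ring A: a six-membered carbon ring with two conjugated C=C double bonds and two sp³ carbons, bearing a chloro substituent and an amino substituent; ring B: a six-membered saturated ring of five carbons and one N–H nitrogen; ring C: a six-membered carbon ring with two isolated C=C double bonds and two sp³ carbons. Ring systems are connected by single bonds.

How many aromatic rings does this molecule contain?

0

Ring A has two sp³ carbons, so it is not fully conjugated — not aromatic (1,3-cyclohexadiene).
Ring B has only sp³ atoms, so it is not fully conjugated — not aromatic (piperidine).
Ring C has two sp³ carbons, so it is not fully conjugated — not aromatic (1,4-cyclohexadiene).
No ring is aromatic. Total: 0.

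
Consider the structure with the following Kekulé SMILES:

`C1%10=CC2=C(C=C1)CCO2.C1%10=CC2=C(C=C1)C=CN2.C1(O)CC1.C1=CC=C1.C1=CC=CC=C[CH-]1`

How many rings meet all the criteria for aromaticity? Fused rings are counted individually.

The SMILES encodes a six-membered carbon ring with three alternating C=C double bonds, fused to a five-membered ring containing one oxygen and two sp³ carbons; a six-membered carbon ring with three alternating C=C double bonds, fused to a five-membered ring containing one N–H nitrogen and two C=C double bonds; a three-membered saturated carbon ring; a four-membered carbon ring with two alternating C=C double bonds; a seven-membered all-carbon ring bearing a negative charge on one carbon, with three C=C double bonds.
The 6-membered ring has a continuous p-orbital overlap around the ring; 3 ring double bonds give 6 π electrons. Since 6 = 4n+2 (n=1), it is aromatic (benzene ring).
The 5-membered ring with one oxygen has two sp³ carbons, so it is not fully conjugated — not aromatic (oxolane ring).
The fused 6/5-membered bicyclic (with one N–H) is a single π system with 9 sp² atoms and 10 π electrons from ring double bonds plus a heteroatom lone pair. 10 = 4(2)+2, so the system is aromatic and both rings count as aromatic (indole).
The 3-membered ring has only sp³ atoms, so it is not fully conjugated — not aromatic (cyclopropane).
The 4-membered ring has only sp² ring atoms; a planar conformation would have a fully conjugated π system of 4 electrons. But 4 = 4(1), which is 4n not 4n+2, so it is not aromatic (cyclobutadiene) — cyclobutadiene is antiaromatic and distorts to a rectangle.
The 7-membered ring has only sp² ring atoms; a planar conformation would have a fully conjugated π system of 8 electrons. But 8 = 4(2), which is 4n not 4n+2, so it is not aromatic (cycloheptatrienyl anion).
3 of the 7 rings are aromatic. Total: 3.

3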